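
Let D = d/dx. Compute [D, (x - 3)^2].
2 x - 6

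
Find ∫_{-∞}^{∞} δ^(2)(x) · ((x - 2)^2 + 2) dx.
2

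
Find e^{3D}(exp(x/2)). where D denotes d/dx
e^{\frac{x}{2} + \frac{3}{2}}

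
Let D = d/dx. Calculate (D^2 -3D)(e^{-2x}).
10 e^{- 2 x}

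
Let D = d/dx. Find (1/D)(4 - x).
- \frac{x^{2}}{2} + 4 x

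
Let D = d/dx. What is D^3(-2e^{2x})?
- 16 e^{2 x}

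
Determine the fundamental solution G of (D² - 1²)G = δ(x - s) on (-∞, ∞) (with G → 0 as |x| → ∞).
-\frac{e^{-|x-s|}}{2}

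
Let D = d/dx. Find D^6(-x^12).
- 665280 x^{6}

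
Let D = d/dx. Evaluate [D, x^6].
6 x^{5}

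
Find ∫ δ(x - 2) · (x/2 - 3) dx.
-2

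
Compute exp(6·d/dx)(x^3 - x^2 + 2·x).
x^{3} + 17 x^{2} + 98 x + 192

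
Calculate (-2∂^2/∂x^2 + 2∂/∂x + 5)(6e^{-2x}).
- 42 e^{- 2 x}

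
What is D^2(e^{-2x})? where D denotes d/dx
4 e^{- 2 x}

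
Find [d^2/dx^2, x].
2\frac{d}{dx}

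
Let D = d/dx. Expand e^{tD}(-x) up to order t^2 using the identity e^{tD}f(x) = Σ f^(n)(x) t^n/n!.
- t - x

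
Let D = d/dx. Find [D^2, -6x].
-12D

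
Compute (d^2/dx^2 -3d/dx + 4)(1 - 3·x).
13 - 12 x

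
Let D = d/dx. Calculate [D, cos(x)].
- \sin{\left(x \right)}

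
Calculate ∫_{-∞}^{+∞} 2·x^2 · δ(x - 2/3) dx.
\frac{8}{9}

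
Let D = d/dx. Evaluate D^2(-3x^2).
-6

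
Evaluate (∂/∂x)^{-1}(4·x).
2 x^{2}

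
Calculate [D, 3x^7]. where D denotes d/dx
21 x^{6}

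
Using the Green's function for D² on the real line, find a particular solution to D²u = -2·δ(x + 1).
-|x + 1|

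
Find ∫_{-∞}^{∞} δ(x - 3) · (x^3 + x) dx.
30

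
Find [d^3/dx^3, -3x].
-9\frac{d^{2}}{dx^{2}}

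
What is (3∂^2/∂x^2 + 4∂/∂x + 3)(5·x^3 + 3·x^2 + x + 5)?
15 x^{3} + 69 x^{2} + 117 x + 37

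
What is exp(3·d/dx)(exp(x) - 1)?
e^{x + 3} - 1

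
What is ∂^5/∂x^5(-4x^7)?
- 10080 x^{2}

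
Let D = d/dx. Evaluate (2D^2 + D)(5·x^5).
25 x^{3} \left(x + 8\right)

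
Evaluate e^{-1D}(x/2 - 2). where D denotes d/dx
\frac{x}{2} - \frac{5}{2}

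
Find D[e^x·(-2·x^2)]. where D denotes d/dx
2 x \left(- x - 2\right) e^{x}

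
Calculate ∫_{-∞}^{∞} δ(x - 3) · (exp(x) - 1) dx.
-1 + e^{3}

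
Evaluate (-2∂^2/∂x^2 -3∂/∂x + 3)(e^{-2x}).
e^{- 2 x}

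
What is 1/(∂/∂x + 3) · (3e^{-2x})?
3 e^{- 2 x}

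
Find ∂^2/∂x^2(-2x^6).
- 60 x^{4}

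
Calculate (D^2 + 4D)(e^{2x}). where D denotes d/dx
12 e^{2 x}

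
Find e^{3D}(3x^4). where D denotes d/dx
3 x^{4} + 36 x^{3} + 162 x^{2} + 324 x + 243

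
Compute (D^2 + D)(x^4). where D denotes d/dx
4 x^{2} \left(x + 3\right)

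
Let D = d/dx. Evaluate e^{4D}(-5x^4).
- 5 x^{4} - 80 x^{3} - 480 x^{2} - 1280 x - 1280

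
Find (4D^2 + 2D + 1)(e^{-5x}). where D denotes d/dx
91 e^{- 5 x}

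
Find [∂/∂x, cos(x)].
- \sin{\left(x \right)}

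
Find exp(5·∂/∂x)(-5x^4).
- 5 x^{4} - 100 x^{3} - 750 x^{2} - 2500 x - 3125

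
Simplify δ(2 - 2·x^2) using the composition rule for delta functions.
\frac{\delta(x - 1) + \delta(x + 1)}{4}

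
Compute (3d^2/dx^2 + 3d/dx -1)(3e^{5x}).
267 e^{5 x}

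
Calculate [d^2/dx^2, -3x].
-6\frac{d}{dx}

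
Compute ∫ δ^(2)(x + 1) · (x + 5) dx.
0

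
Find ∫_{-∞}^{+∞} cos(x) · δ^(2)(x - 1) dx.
- \cos{\left(1 \right)}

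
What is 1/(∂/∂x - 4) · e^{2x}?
- \frac{e^{2 x}}{2}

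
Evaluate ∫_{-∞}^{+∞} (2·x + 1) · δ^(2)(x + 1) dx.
0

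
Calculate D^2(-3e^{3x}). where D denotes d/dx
- 27 e^{3 x}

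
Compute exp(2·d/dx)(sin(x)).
\sin{\left(x + 2 \right)}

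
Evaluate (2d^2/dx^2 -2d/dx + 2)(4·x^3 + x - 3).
8 x^{3} - 24 x^{2} + 50 x - 8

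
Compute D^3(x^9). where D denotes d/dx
504 x^{6}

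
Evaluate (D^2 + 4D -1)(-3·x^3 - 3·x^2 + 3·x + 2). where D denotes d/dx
3 x^{3} - 33 x^{2} - 45 x + 4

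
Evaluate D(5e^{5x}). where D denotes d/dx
25 e^{5 x}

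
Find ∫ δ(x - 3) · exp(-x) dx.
e^{-3}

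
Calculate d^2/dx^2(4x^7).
168 x^{5}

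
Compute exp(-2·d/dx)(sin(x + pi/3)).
\sin{\left(x - 2 + \frac{\pi}{3} \right)}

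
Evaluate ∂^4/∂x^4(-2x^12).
- 23760 x^{8}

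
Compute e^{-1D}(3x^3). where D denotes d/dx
3 x^{3} - 9 x^{2} + 9 x - 3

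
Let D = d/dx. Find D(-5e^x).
- 5 e^{x}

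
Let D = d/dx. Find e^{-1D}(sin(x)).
\sin{\left(x - 1 \right)}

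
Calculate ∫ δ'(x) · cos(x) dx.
0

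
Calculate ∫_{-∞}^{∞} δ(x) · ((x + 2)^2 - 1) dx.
3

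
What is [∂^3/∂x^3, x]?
3\frac{d^{2}}{dx^{2}}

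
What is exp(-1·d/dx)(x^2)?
x^{2} - 2 x + 1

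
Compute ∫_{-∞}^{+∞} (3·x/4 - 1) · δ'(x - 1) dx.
- \frac{3}{4}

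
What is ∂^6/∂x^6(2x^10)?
302400 x^{4}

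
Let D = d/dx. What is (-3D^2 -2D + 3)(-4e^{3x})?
120 e^{3 x}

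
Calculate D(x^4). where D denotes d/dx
4 x^{3}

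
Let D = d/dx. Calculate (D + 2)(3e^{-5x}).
- 9 e^{- 5 x}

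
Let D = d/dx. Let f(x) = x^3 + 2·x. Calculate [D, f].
3 x^{2} + 2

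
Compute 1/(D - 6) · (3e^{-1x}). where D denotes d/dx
- \frac{3 e^{- x}}{7}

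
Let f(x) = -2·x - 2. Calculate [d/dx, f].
-2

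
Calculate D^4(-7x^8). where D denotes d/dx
- 11760 x^{4}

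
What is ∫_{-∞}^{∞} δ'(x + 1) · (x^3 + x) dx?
-4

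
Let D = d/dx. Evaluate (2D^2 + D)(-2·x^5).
10 x^{3} \left(- x - 8\right)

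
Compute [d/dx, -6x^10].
- 60 x^{9}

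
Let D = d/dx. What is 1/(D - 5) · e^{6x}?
e^{6 x}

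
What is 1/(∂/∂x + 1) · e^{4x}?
\frac{e^{4 x}}{5}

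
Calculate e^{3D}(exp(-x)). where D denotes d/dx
e^{- x - 3}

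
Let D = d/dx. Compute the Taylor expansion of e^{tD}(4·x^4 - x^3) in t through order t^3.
t^{3} \left(16 x - 1\right) + 3 t^{2} x \left(8 x - 1\right) + t x^{2} \left(16 x - 3\right) + 4 x^{4} - x^{3}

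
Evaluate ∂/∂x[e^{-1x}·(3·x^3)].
3 x^{2} \left(3 - x\right) e^{- x}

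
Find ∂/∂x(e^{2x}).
2 e^{2 x}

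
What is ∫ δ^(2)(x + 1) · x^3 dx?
-6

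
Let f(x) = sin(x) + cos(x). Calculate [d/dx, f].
- \sin{\left(x \right)} + \cos{\left(x \right)}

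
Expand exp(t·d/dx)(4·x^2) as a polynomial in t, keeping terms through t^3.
4 t^{2} + 8 t x + 4 x^{2}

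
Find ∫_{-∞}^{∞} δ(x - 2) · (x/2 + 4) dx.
5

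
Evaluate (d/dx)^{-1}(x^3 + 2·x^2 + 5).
\frac{x^{4}}{4} + \frac{2 x^{3}}{3} + 5 x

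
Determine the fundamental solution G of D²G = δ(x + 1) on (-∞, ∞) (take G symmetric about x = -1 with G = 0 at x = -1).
\frac{|x + 1|}{2}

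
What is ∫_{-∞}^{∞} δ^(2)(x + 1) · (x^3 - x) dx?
-6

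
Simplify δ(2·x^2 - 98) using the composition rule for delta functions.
\frac{\delta(x - 7) + \delta(x + 7)}{28}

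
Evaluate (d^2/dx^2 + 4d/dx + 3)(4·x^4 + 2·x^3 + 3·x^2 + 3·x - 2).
12 x^{4} + 70 x^{3} + 81 x^{2} + 45 x + 12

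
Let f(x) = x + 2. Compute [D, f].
1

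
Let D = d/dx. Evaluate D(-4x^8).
- 32 x^{7}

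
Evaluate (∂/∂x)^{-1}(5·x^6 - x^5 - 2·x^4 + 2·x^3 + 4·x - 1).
\frac{5 x^{7}}{7} - \frac{x^{6}}{6} - \frac{2 x^{5}}{5} + \frac{x^{4}}{2} + 2 x^{2} - x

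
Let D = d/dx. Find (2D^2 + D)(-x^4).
4 x^{2} \left(- x - 6\right)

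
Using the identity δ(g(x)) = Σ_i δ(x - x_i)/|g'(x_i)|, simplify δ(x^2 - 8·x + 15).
\frac{\delta(x - 3) + \delta(x - 5)}{2}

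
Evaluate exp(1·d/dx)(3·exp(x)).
3 e^{x + 1}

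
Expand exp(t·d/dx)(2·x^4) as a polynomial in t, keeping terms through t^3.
2 x \left(4 t^{3} + 6 t^{2} x + 4 t x^{2} + x^{3}\right)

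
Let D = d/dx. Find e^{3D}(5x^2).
5 x^{2} + 30 x + 45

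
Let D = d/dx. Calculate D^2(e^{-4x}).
16 e^{- 4 x}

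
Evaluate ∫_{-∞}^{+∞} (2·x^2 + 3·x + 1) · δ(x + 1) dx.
0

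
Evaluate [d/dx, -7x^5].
- 35 x^{4}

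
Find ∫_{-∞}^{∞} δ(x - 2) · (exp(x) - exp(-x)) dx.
2 \sinh{\left(2 \right)}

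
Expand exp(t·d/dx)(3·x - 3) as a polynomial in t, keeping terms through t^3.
3 t + 3 x - 3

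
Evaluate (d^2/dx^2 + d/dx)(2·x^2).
4 x + 4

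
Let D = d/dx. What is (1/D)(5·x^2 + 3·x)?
\frac{5 x^{3}}{3} + \frac{3 x^{2}}{2}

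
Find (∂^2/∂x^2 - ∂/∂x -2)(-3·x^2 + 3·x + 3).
6 x^{2} - 15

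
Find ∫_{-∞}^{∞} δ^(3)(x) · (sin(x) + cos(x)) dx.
1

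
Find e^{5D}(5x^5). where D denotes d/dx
5 x^{5} + 125 x^{4} + 1250 x^{3} + 6250 x^{2} + 15625 x + 15625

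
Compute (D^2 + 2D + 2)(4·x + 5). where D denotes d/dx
8 x + 18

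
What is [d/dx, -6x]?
-6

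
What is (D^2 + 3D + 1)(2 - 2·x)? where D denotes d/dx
- 2 x - 4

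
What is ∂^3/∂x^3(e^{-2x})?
- 8 e^{- 2 x}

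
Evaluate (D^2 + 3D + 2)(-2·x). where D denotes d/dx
- 4 x - 6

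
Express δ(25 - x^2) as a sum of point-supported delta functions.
\frac{\delta(x - 5) + \delta(x + 5)}{10}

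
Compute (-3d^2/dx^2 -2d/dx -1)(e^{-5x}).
- 66 e^{- 5 x}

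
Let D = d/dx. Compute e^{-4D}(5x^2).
5 x^{2} - 40 x + 80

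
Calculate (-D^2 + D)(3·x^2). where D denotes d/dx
6 x - 6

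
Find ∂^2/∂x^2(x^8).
56 x^{6}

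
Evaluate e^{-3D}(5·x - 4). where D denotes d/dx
5 x - 19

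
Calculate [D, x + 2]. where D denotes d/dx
1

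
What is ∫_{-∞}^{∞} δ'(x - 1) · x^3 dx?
-3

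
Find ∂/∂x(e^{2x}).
2 e^{2 x}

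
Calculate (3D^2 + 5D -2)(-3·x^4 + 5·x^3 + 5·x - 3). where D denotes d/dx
6 x^{4} - 70 x^{3} - 33 x^{2} + 80 x + 31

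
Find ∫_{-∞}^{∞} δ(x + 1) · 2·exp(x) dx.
\frac{2}{e}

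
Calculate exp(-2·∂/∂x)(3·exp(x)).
3 e^{x - 2}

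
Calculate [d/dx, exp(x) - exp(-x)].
2 \cosh{\left(x \right)}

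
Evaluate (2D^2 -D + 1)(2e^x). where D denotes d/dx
4 e^{x}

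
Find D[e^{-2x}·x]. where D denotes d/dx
\left(1 - 2 x\right) e^{- 2 x}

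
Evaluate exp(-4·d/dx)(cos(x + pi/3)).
\cos{\left(x - 4 + \frac{\pi}{3} \right)}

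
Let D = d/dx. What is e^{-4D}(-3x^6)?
- 3 x^{6} + 72 x^{5} - 720 x^{4} + 3840 x^{3} - 11520 x^{2} + 18432 x - 12288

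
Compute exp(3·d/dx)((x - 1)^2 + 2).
x^{2} + 4 x + 6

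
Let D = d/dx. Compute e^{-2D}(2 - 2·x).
6 - 2 x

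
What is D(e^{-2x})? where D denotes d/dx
- 2 e^{- 2 x}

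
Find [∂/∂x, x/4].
\frac{1}{4}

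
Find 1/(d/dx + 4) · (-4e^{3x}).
- \frac{4 e^{3 x}}{7}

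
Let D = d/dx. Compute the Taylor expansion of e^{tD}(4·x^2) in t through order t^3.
4 t^{2} + 8 t x + 4 x^{2}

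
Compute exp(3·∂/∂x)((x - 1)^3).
x^{3} + 6 x^{2} + 12 x + 8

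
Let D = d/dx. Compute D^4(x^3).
0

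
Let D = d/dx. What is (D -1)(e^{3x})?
2 e^{3 x}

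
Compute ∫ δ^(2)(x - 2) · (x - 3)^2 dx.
2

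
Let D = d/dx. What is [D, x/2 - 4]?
\frac{1}{2}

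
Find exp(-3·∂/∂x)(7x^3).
7 x^{3} - 63 x^{2} + 189 x - 189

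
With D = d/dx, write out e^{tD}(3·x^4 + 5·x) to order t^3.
12 t^{3} x + 18 t^{2} x^{2} + t \left(12 x^{3} + 5\right) + 3 x^{4} + 5 x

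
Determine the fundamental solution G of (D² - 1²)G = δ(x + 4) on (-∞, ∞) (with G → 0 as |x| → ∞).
-\frac{e^{-|x + 4|}}{2}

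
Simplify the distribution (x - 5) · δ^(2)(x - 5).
-2\delta'(x - 5)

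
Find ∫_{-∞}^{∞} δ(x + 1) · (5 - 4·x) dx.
9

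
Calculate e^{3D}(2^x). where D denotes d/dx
2^{x + 3}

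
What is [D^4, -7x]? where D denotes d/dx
-28D^{3}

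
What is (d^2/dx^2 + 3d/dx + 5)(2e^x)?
18 e^{x}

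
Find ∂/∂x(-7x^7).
- 49 x^{6}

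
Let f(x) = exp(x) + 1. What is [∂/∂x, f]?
e^{x}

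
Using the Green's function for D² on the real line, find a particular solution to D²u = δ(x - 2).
\frac{|x - 2|}{2}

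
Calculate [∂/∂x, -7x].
-7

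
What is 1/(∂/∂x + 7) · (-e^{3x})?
- \frac{e^{3 x}}{10}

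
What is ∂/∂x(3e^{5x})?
15 e^{5 x}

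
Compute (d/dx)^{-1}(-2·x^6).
- \frac{2 x^{7}}{7}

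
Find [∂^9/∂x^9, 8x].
72\frac{d^{8}}{dx^{8}}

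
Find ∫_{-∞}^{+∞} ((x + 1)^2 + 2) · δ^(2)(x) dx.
2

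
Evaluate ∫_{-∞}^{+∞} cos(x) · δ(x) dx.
1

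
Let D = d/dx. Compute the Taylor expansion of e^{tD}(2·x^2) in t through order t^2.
2 t^{2} + 4 t x + 2 x^{2}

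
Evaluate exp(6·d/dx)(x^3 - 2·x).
x^{3} + 18 x^{2} + 106 x + 204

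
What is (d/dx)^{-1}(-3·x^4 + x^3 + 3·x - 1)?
- \frac{3 x^{5}}{5} + \frac{x^{4}}{4} + \frac{3 x^{2}}{2} - x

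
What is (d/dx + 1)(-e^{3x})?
- 4 e^{3 x}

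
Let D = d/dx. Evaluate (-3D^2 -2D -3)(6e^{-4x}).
- 258 e^{- 4 x}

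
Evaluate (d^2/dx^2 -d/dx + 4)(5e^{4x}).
80 e^{4 x}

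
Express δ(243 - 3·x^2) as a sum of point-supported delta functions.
\frac{\delta(x - 9) + \delta(x + 9)}{54}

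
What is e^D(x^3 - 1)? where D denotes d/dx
x \left(x^{2} + 3 x + 3\right)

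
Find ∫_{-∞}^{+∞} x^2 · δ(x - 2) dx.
4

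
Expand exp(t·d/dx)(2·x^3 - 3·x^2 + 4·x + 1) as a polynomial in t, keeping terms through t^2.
t^{2} \left(6 x - 3\right) + 2 t \left(3 x^{2} - 3 x + 2\right) + 2 x^{3} - 3 x^{2} + 4 x + 1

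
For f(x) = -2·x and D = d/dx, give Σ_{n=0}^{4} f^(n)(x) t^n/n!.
- 2 t - 2 x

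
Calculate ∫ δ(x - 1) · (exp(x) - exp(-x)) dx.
2 \sinh{\left(1 \right)}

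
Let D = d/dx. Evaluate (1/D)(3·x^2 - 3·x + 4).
x^{3} - \frac{3 x^{2}}{2} + 4 x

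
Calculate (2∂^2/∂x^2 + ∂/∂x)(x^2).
2 x + 4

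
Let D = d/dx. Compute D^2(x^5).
20 x^{3}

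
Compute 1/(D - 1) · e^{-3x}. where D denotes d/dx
- \frac{e^{- 3 x}}{4}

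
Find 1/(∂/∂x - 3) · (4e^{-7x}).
- \frac{2 e^{- 7 x}}{5}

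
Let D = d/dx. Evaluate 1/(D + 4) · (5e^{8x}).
\frac{5 e^{8 x}}{12}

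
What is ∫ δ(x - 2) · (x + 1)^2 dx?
9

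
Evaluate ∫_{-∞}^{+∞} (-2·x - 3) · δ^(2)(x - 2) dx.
0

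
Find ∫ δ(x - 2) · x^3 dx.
8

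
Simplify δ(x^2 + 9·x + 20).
\frac{\delta(x + 5) + \delta(x + 4)}{1}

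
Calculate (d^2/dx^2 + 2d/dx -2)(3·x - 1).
8 - 6 x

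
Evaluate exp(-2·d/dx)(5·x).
5 x - 10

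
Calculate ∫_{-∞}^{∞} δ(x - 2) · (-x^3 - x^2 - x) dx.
-14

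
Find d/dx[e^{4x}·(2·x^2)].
4 x \left(2 x + 1\right) e^{4 x}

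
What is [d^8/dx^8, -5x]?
-40\frac{d^{7}}{dx^{7}}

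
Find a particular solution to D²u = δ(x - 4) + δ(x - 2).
\frac{|x - 4|}{2} + \frac{|x - 2|}{2}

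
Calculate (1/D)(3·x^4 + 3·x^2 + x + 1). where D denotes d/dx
\frac{3 x^{5}}{5} + x^{3} + \frac{x^{2}}{2} + x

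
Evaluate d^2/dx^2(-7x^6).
- 210 x^{4}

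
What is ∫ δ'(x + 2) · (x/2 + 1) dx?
- \frac{1}{2}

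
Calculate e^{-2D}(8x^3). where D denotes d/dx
8 x^{3} - 48 x^{2} + 96 x - 64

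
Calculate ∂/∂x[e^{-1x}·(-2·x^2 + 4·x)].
2 \left(x^{2} - 4 x + 2\right) e^{- x}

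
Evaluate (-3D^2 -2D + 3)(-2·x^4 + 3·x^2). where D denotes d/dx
- 6 x^{4} + 16 x^{3} + 81 x^{2} - 12 x - 18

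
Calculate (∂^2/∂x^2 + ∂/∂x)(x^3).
3 x \left(x + 2\right)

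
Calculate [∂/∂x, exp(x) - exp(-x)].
2 \cosh{\left(x \right)}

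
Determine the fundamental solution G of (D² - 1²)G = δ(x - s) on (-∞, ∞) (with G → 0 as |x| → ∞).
-\frac{e^{-|x-s|}}{2}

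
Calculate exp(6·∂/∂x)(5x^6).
5 x^{6} + 180 x^{5} + 2700 x^{4} + 21600 x^{3} + 97200 x^{2} + 233280 x + 233280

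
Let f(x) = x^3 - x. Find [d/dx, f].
3 x^{2} - 1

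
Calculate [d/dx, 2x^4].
8 x^{3}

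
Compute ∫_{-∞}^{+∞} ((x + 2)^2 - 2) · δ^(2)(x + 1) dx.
2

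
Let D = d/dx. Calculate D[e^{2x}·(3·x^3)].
x^{2} \left(6 x + 9\right) e^{2 x}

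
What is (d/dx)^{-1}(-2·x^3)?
- \frac{x^{4}}{2}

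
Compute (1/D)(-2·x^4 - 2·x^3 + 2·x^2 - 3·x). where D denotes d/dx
- \frac{2 x^{5}}{5} - \frac{x^{4}}{2} + \frac{2 x^{3}}{3} - \frac{3 x^{2}}{2}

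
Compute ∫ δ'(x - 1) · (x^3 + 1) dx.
-3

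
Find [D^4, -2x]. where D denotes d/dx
-8D^{3}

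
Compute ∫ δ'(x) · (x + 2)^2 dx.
-4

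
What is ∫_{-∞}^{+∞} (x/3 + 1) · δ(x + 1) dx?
\frac{2}{3}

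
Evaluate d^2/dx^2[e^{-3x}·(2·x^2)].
2 \left(9 x^{2} - 12 x + 2\right) e^{- 3 x}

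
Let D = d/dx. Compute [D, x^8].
8 x^{7}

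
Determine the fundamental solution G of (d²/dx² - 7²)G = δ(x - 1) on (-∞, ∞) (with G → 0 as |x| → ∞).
-\frac{e^{-7|x - 1|}}{14}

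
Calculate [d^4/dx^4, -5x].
-20\frac{d^{3}}{dx^{3}}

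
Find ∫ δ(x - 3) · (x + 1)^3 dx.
64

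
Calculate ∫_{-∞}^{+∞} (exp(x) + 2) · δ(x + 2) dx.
e^{-2} + 2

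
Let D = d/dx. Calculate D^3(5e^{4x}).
320 e^{4 x}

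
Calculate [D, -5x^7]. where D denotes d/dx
- 35 x^{6}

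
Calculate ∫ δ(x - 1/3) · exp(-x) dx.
e^{- \frac{1}{3}}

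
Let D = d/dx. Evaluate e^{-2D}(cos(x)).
\cos{\left(x - 2 \right)}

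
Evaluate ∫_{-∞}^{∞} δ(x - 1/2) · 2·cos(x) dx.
2 \cos{\left(\frac{1}{2} \right)}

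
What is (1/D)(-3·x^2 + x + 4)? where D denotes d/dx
- x^{3} + \frac{x^{2}}{2} + 4 x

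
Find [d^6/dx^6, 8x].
48\frac{d^{5}}{dx^{5}}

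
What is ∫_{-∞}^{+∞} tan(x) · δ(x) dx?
0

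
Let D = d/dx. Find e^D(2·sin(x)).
2 \sin{\left(x + 1 \right)}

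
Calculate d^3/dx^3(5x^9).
2520 x^{6}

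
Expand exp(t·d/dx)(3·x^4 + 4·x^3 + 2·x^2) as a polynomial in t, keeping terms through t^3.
t^{3} \left(12 x + 4\right) + t^{2} \left(18 x^{2} + 12 x + 2\right) + 4 t x \left(3 x^{2} + 3 x + 1\right) + 3 x^{4} + 4 x^{3} + 2 x^{2}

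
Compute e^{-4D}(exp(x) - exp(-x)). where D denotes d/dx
- e^{4 - x} + e^{x - 4}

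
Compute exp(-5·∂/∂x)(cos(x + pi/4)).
\cos{\left(x - 5 + \frac{\pi}{4} \right)}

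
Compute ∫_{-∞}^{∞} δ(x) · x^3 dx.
0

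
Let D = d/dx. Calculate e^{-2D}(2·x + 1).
2 x - 3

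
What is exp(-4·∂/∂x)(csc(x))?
\csc{\left(x - 4 \right)}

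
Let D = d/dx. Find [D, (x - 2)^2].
2 x - 4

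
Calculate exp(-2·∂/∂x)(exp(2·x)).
e^{2 x - 4}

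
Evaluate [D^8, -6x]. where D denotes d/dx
-48D^{7}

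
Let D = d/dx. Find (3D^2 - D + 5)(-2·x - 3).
- 10 x - 13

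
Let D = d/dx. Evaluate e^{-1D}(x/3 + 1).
\frac{x}{3} + \frac{2}{3}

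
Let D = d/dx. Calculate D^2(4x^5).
80 x^{3}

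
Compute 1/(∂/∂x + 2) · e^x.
\frac{e^{x}}{3}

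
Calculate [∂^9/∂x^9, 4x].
36\frac{d^{8}}{dx^{8}}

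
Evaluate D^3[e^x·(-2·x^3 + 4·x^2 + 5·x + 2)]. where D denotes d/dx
\left(- 2 x^{3} - 14 x^{2} - 7 x + 29\right) e^{x}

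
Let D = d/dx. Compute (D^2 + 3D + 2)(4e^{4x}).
120 e^{4 x}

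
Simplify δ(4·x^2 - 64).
\frac{\delta(x - 4) + \delta(x + 4)}{32}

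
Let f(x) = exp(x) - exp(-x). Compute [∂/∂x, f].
2 \cosh{\left(x \right)}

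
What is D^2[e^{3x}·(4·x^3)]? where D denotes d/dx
12 x \left(3 x^{2} + 6 x + 2\right) e^{3 x}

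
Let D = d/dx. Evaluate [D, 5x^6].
30 x^{5}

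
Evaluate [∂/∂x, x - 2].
1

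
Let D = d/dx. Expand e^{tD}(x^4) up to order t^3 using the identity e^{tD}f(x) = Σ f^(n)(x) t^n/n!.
x \left(4 t^{3} + 6 t^{2} x + 4 t x^{2} + x^{3}\right)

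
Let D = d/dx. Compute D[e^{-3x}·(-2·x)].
2 \left(3 x - 1\right) e^{- 3 x}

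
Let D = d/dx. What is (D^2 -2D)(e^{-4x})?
24 e^{- 4 x}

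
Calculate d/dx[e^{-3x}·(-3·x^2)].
3 x \left(3 x - 2\right) e^{- 3 x}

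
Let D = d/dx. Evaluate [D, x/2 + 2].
\frac{1}{2}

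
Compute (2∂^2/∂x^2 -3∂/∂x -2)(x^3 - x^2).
- 2 x^{3} - 7 x^{2} + 18 x - 4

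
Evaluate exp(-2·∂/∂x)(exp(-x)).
e^{2 - x}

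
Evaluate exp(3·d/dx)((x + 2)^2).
x^{2} + 10 x + 25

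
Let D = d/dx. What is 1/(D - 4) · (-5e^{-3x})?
\frac{5 e^{- 3 x}}{7}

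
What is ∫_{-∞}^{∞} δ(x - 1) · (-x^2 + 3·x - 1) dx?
1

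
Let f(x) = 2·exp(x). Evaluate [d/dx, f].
2 e^{x}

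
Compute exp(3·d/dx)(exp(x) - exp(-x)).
2 \sinh{\left(x + 3 \right)}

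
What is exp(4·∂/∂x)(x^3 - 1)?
x^{3} + 12 x^{2} + 48 x + 63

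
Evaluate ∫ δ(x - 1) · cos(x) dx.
\cos{\left(1 \right)}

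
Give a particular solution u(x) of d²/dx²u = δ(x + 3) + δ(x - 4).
\frac{|x + 3|}{2} + \frac{|x - 4|}{2}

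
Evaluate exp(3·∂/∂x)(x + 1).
x + 4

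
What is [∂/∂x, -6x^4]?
- 24 x^{3}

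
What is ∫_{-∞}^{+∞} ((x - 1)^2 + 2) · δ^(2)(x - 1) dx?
2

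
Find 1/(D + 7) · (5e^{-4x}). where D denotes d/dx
\frac{5 e^{- 4 x}}{3}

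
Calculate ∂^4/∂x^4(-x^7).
- 840 x^{3}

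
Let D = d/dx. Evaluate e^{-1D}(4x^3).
4 x^{3} - 12 x^{2} + 12 x - 4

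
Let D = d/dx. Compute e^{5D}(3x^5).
3 x^{5} + 75 x^{4} + 750 x^{3} + 3750 x^{2} + 9375 x + 9375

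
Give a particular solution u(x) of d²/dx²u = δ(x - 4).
\frac{|x - 4|}{2}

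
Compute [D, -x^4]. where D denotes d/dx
- 4 x^{3}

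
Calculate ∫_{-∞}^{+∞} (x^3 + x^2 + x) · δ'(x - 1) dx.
-6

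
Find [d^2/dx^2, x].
2\frac{d}{dx}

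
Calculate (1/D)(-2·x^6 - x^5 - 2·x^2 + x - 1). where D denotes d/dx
- \frac{2 x^{7}}{7} - \frac{x^{6}}{6} - \frac{2 x^{3}}{3} + \frac{x^{2}}{2} - x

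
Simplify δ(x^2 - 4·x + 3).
\frac{\delta(x - 1) + \delta(x - 3)}{2}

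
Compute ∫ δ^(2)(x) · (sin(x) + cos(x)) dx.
-1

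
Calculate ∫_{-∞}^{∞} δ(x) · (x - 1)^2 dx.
1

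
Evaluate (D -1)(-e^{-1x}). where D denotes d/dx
2 e^{- x}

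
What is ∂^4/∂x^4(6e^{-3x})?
486 e^{- 3 x}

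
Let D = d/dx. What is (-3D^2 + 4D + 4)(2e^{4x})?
- 56 e^{4 x}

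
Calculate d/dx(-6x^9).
- 54 x^{8}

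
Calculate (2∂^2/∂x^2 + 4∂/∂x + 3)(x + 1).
3 x + 7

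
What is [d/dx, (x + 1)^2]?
2 x + 2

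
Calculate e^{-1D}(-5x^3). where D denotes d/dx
- 5 x^{3} + 15 x^{2} - 15 x + 5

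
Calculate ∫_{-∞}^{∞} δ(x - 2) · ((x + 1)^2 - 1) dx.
8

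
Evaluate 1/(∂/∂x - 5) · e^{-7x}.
- \frac{e^{- 7 x}}{12}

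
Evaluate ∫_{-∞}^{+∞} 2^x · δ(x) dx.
1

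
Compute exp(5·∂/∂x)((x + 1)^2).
x^{2} + 12 x + 36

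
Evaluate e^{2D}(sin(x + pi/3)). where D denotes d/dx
\sin{\left(x + \frac{\pi}{3} + 2 \right)}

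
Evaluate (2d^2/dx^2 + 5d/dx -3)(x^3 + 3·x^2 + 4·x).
- 3 x^{3} + 6 x^{2} + 30 x + 32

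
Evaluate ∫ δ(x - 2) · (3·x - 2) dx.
4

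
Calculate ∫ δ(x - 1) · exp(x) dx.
e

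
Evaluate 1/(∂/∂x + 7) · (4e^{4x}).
\frac{4 e^{4 x}}{11}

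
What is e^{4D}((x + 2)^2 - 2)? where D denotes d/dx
x^{2} + 12 x + 34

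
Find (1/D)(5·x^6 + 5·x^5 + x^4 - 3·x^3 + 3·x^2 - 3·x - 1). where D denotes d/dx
\frac{5 x^{7}}{7} + \frac{5 x^{6}}{6} + \frac{x^{5}}{5} - \frac{3 x^{4}}{4} + x^{3} - \frac{3 x^{2}}{2} - x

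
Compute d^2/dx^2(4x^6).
120 x^{4}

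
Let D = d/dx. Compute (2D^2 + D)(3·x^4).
12 x^{2} \left(x + 6\right)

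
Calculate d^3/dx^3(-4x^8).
- 1344 x^{5}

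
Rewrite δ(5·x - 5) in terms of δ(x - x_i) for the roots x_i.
\frac{\delta(x - 1)}{5}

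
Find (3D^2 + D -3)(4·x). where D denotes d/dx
4 - 12 x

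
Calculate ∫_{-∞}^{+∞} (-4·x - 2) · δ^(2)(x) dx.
0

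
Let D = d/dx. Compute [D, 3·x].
3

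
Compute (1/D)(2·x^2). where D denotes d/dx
\frac{2 x^{3}}{3}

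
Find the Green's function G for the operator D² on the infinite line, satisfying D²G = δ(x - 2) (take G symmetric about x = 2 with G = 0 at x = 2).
\frac{|x - 2|}{2}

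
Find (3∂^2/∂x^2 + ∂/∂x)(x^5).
5 x^{3} \left(x + 12\right)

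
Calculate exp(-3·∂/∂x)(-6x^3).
- 6 x^{3} + 54 x^{2} - 162 x + 162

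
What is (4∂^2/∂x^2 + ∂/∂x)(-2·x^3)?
6 x \left(- x - 8\right)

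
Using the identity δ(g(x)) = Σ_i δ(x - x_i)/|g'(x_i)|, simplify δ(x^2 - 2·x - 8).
\frac{\delta(x + 2) + \delta(x - 4)}{6}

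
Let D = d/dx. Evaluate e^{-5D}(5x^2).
5 x^{2} - 50 x + 125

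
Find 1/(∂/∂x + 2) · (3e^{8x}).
\frac{3 e^{8 x}}{10}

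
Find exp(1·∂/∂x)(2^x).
2^{x + 1}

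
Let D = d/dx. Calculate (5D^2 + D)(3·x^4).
12 x^{2} \left(x + 15\right)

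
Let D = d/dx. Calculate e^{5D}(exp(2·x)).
e^{2 x + 10}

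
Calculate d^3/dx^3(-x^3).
-6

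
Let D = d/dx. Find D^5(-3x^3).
0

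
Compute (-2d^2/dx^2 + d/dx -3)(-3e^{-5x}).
174 e^{- 5 x}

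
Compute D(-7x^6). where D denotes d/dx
- 42 x^{5}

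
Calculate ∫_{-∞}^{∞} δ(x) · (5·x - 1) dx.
-1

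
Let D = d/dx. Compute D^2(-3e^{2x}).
- 12 e^{2 x}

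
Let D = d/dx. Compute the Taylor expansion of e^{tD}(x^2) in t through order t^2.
t^{2} + 2 t x + x^{2}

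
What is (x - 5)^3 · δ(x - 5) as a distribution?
0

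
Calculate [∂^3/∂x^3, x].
3\frac{d^{2}}{dx^{2}}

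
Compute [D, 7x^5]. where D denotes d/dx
35 x^{4}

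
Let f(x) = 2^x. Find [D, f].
2^{x} \log{\left(2 \right)}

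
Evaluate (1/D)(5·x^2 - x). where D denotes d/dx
\frac{5 x^{3}}{3} - \frac{x^{2}}{2}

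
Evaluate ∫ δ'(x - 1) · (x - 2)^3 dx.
-3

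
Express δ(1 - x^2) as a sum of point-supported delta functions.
\frac{\delta(x - 1) + \delta(x + 1)}{2}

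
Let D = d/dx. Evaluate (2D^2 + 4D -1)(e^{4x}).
47 e^{4 x}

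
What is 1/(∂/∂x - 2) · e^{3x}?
e^{3 x}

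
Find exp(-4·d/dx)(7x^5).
7 x^{5} - 140 x^{4} + 1120 x^{3} - 4480 x^{2} + 8960 x - 7168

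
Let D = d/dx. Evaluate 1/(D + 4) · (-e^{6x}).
- \frac{e^{6 x}}{10}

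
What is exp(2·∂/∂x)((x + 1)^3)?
x^{3} + 9 x^{2} + 27 x + 27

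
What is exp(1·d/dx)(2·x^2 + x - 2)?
2 x^{2} + 5 x + 1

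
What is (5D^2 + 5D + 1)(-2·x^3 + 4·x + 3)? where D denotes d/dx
- 2 x^{3} - 30 x^{2} - 56 x + 23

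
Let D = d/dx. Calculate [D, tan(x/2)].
\frac{1}{\cos{\left(x \right)} + 1}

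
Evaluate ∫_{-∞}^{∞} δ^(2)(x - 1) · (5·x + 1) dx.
0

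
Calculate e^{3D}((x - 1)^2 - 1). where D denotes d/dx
x^{2} + 4 x + 3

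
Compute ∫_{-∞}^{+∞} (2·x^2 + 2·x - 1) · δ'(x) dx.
-2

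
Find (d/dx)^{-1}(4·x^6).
\frac{4 x^{7}}{7}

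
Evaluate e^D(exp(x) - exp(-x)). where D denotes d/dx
2 \sinh{\left(x + 1 \right)}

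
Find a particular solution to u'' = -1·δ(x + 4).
-\frac{|x + 4|}{2}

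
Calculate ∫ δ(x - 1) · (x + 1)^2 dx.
4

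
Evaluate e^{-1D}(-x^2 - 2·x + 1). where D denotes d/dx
2 - x^{2}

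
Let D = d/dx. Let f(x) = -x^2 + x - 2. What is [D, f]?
1 - 2 x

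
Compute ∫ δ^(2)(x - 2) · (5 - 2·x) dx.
0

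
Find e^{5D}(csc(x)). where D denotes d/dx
\csc{\left(x + 5 \right)}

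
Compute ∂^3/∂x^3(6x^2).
0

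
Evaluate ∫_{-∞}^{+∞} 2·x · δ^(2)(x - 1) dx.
0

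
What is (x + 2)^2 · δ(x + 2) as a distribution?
0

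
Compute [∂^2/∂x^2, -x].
-2\frac{d}{dx}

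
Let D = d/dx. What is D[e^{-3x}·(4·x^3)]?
12 x^{2} \left(1 - x\right) e^{- 3 x}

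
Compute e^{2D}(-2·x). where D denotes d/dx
- 2 x - 4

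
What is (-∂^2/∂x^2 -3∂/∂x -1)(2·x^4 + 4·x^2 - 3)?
- 2 x^{4} - 24 x^{3} - 28 x^{2} - 24 x - 5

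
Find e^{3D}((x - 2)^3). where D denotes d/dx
x^{3} + 3 x^{2} + 3 x + 1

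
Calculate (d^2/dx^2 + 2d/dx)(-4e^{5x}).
- 140 e^{5 x}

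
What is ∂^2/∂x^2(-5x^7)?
- 210 x^{5}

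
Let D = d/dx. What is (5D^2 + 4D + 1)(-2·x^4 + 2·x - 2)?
- 2 x^{4} - 32 x^{3} - 120 x^{2} + 2 x + 6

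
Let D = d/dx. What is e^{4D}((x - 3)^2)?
x^{2} + 2 x + 1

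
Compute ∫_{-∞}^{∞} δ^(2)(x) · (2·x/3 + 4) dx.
0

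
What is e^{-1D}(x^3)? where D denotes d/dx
x^{3} - 3 x^{2} + 3 x - 1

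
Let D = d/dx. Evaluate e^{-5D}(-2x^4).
- 2 x^{4} + 40 x^{3} - 300 x^{2} + 1000 x - 1250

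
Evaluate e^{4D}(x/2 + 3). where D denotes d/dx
\frac{x}{2} + 5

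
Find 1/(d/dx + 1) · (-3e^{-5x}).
\frac{3 e^{- 5 x}}{4}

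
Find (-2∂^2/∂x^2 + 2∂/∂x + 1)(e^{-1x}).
- 3 e^{- x}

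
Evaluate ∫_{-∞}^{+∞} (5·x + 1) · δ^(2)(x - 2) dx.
0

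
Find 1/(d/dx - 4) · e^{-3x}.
- \frac{e^{- 3 x}}{7}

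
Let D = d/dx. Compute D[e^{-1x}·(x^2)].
x \left(2 - x\right) e^{- x}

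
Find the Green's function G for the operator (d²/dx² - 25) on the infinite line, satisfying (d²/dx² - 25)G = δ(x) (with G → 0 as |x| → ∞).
-\frac{e^{-5|x|}}{10}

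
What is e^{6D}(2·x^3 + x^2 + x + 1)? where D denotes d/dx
2 x^{3} + 37 x^{2} + 229 x + 475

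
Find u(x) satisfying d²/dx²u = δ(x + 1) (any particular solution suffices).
\frac{|x + 1|}{2}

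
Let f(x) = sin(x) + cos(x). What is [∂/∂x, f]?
- \sin{\left(x \right)} + \cos{\left(x \right)}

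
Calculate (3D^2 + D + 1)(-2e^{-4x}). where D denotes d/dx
- 90 e^{- 4 x}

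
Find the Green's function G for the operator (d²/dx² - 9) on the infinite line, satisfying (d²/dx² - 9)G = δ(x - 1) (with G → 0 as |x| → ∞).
-\frac{e^{-3|x - 1|}}{6}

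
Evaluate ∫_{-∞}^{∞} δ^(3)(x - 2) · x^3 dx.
-6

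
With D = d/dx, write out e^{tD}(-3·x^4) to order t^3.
3 x \left(- 4 t^{3} - 6 t^{2} x - 4 t x^{2} - x^{3}\right)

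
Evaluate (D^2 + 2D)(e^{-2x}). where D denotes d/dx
0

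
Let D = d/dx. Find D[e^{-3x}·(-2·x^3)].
6 x^{2} \left(x - 1\right) e^{- 3 x}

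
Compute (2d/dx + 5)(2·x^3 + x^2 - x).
10 x^{3} + 17 x^{2} - x - 2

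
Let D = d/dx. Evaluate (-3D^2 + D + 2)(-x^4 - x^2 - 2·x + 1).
- 2 x^{4} - 4 x^{3} + 34 x^{2} - 6 x + 6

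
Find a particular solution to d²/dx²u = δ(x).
\frac{|x|}{2}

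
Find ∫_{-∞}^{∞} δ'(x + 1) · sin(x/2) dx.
- \frac{\cos{\left(\frac{1}{2} \right)}}{2}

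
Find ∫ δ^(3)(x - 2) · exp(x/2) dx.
- \frac{e}{8}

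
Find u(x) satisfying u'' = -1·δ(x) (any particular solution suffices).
-\frac{|x|}{2}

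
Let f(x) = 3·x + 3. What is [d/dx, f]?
3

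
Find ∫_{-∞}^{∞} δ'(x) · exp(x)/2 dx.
- \frac{1}{2}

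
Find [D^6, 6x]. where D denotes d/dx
36D^{5}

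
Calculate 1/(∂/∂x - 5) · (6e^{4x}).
- 6 e^{4 x}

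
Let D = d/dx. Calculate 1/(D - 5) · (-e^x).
\frac{e^{x}}{4}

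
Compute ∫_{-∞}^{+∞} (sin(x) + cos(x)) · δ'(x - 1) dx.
- \cos{\left(1 \right)} + \sin{\left(1 \right)}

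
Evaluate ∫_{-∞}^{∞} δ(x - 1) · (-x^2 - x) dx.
-2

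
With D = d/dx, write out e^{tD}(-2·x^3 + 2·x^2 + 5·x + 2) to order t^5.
- 2 t^{3} + t^{2} \left(2 - 6 x\right) + t \left(- 6 x^{2} + 4 x + 5\right) - 2 x^{3} + 2 x^{2} + 5 x + 2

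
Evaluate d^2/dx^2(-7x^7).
- 294 x^{5}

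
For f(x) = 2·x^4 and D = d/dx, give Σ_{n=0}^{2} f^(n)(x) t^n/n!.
2 x^{2} \left(6 t^{2} + 4 t x + x^{2}\right)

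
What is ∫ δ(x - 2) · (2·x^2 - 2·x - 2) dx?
2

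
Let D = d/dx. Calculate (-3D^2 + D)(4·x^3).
12 x \left(x - 6\right)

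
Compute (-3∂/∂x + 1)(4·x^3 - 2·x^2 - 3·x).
4 x^{3} - 38 x^{2} + 9 x + 9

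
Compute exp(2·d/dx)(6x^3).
6 x^{3} + 36 x^{2} + 72 x + 48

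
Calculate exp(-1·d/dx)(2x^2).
2 x^{2} - 4 x + 2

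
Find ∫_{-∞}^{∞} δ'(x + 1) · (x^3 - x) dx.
-2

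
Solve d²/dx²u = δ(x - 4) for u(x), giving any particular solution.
\frac{|x - 4|}{2}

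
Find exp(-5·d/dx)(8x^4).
8 x^{4} - 160 x^{3} + 1200 x^{2} - 4000 x + 5000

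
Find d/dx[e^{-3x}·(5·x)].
5 \left(1 - 3 x\right) e^{- 3 x}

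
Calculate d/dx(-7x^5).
- 35 x^{4}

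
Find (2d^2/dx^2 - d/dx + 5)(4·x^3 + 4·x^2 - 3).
20 x^{3} + 8 x^{2} + 40 x + 1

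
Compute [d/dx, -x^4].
- 4 x^{3}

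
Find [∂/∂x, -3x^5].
- 15 x^{4}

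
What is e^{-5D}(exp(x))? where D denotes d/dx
e^{x - 5}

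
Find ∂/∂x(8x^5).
40 x^{4}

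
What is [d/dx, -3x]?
-3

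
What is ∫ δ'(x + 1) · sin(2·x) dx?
- 2 \cos{\left(2 \right)}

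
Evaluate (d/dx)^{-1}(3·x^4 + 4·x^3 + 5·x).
\frac{3 x^{5}}{5} + x^{4} + \frac{5 x^{2}}{2}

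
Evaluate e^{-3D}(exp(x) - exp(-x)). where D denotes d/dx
- e^{3 - x} + e^{x - 3}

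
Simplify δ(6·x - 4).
\frac{\delta(x - 2/3)}{6}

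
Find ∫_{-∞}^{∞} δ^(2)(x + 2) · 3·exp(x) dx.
\frac{3}{e^{2}}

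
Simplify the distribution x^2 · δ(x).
0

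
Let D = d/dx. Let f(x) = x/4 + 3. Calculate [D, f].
\frac{1}{4}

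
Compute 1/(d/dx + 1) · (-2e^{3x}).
- \frac{e^{3 x}}{2}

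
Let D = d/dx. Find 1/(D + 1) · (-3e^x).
- \frac{3 e^{x}}{2}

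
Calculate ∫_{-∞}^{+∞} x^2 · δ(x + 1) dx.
1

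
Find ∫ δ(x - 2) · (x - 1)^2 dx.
1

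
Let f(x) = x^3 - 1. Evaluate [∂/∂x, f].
3 x^{2}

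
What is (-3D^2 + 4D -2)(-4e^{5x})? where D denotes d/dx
228 e^{5 x}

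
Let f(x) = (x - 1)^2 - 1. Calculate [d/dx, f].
2 x - 2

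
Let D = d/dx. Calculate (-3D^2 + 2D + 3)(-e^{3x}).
18 e^{3 x}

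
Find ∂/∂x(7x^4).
28 x^{3}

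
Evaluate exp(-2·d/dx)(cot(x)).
\cot{\left(x - 2 \right)}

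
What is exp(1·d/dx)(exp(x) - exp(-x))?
2 \sinh{\left(x + 1 \right)}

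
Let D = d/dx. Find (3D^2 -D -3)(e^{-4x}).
49 e^{- 4 x}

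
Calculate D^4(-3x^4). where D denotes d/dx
-72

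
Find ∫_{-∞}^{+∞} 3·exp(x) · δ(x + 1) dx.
\frac{3}{e}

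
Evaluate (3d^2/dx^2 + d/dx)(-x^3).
3 x \left(- x - 6\right)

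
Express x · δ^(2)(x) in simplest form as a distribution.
-2\delta'(x)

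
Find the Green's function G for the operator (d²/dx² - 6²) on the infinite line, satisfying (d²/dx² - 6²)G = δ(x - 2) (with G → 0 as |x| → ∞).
-\frac{e^{-6|x - 2|}}{12}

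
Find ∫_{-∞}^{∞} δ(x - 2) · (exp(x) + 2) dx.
2 + e^{2}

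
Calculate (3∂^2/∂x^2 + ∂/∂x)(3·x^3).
9 x \left(x + 6\right)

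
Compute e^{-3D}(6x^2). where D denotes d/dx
6 x^{2} - 36 x + 54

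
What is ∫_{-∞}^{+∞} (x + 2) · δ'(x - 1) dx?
-1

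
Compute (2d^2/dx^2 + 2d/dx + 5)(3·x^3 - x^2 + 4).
15 x^{3} + 13 x^{2} + 32 x + 16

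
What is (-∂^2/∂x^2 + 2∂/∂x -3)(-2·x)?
6 x - 4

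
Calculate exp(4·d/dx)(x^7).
x^{7} + 28 x^{6} + 336 x^{5} + 2240 x^{4} + 8960 x^{3} + 21504 x^{2} + 28672 x + 16384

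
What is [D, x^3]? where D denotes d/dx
3 x^{2}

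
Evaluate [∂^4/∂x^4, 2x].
8\frac{d^{3}}{dx^{3}}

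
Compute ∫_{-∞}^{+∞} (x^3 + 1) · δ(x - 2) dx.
9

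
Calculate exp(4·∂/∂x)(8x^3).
8 x^{3} + 96 x^{2} + 384 x + 512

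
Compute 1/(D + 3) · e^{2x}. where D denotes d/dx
\frac{e^{2 x}}{5}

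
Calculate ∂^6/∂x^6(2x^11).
665280 x^{5}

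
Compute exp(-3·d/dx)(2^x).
2^{x - 3}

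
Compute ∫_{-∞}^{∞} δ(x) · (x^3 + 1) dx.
1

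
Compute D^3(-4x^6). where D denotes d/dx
- 480 x^{3}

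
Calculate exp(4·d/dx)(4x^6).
4 x^{6} + 96 x^{5} + 960 x^{4} + 5120 x^{3} + 15360 x^{2} + 24576 x + 16384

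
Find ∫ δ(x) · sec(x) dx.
1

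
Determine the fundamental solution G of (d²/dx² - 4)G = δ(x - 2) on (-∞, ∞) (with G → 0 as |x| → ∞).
-\frac{e^{-2|x - 2|}}{4}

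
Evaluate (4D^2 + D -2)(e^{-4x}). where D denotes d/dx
58 e^{- 4 x}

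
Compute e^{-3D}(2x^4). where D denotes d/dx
2 x^{4} - 24 x^{3} + 108 x^{2} - 216 x + 162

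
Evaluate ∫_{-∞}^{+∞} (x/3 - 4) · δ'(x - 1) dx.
- \frac{1}{3}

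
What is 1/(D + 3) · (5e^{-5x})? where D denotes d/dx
- \frac{5 e^{- 5 x}}{2}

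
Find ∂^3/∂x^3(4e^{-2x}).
- 32 e^{- 2 x}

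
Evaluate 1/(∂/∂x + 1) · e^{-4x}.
- \frac{e^{- 4 x}}{3}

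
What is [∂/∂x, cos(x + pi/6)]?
- \sin{\left(x + \frac{\pi}{6} \right)}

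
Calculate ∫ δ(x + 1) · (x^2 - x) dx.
2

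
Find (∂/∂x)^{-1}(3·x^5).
\frac{x^{6}}{2}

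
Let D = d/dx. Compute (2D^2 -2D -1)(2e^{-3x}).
46 e^{- 3 x}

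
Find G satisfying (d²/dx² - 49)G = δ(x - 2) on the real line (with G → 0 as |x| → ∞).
-\frac{e^{-7|x - 2|}}{14}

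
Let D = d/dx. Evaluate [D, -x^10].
- 10 x^{9}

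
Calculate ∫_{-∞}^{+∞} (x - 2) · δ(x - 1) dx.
-1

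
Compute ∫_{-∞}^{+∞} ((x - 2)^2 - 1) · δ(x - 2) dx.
-1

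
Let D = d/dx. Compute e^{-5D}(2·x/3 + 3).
\frac{2 x}{3} - \frac{1}{3}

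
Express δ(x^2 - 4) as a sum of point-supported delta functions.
\frac{\delta(x - 2) + \delta(x + 2)}{4}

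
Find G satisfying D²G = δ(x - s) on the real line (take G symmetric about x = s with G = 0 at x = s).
\frac{|x - s|}{2}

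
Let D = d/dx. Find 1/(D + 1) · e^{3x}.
\frac{e^{3 x}}{4}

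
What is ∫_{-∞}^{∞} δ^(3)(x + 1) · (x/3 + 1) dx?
0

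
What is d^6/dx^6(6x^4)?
0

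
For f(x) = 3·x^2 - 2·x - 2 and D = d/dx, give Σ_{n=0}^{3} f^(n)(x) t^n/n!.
3 t^{2} + 2 t \left(3 x - 1\right) + 3 x^{2} - 2 x - 2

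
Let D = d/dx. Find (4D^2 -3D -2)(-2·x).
4 x + 6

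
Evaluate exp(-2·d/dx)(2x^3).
2 x^{3} - 12 x^{2} + 24 x - 16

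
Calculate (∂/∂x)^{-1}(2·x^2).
\frac{2 x^{3}}{3}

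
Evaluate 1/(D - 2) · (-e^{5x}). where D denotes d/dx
- \frac{e^{5 x}}{3}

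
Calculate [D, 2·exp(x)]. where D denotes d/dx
2 e^{x}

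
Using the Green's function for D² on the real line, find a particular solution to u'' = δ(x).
\frac{|x|}{2}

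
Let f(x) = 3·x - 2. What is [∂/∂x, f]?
3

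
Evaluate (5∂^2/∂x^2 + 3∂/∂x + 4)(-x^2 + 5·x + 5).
- 4 x^{2} + 14 x + 25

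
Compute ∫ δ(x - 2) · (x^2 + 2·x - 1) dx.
7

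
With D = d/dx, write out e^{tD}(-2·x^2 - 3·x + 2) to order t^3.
- 2 t^{2} - t \left(4 x + 3\right) - 2 x^{2} - 3 x + 2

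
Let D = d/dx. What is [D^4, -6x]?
-24D^{3}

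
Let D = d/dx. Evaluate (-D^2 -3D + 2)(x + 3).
2 x + 3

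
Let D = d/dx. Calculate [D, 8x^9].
72 x^{8}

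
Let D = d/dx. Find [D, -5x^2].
- 10 x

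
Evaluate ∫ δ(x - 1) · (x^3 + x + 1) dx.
3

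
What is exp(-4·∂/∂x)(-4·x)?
16 - 4 x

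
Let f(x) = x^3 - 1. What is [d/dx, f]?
3 x^{2}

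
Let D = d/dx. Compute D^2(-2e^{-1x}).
- 2 e^{- x}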